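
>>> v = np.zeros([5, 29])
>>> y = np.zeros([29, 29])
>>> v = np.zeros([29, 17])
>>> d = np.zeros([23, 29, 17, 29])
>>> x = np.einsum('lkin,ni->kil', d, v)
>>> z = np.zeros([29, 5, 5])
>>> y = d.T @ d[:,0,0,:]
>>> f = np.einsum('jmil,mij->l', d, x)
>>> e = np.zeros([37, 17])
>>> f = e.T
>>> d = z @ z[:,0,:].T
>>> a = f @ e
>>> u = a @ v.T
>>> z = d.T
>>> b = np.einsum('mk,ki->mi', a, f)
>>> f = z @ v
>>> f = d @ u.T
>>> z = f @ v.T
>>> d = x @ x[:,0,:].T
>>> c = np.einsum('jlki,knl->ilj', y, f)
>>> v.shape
(29, 17)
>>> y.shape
(29, 17, 29, 29)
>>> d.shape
(29, 17, 29)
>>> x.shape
(29, 17, 23)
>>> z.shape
(29, 5, 29)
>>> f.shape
(29, 5, 17)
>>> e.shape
(37, 17)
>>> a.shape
(17, 17)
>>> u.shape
(17, 29)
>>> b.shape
(17, 37)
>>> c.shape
(29, 17, 29)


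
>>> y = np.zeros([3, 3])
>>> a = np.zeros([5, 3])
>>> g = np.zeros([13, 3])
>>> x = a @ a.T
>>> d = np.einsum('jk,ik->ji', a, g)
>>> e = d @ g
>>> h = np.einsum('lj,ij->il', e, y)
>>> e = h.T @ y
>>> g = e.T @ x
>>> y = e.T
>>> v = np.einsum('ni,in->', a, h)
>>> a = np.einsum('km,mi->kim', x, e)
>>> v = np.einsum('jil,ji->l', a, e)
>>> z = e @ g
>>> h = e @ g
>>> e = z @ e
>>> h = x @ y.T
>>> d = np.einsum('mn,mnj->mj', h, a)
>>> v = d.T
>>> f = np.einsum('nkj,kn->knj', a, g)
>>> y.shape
(3, 5)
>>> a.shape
(5, 3, 5)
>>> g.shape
(3, 5)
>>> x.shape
(5, 5)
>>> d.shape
(5, 5)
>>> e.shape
(5, 3)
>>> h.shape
(5, 3)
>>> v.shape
(5, 5)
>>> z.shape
(5, 5)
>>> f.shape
(3, 5, 5)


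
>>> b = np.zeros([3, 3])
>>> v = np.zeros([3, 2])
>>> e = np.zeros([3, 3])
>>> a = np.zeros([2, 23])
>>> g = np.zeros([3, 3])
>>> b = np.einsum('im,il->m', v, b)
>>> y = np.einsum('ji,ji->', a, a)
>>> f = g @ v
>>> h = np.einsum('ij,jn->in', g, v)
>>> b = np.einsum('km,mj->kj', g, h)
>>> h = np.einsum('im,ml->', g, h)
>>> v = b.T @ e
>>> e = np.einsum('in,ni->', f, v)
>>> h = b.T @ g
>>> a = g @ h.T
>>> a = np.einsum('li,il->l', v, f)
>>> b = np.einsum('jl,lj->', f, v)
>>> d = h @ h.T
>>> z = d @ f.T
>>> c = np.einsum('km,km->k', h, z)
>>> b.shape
()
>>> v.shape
(2, 3)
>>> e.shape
()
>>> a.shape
(2,)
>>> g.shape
(3, 3)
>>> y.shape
()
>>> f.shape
(3, 2)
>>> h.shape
(2, 3)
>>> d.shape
(2, 2)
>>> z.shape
(2, 3)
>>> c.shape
(2,)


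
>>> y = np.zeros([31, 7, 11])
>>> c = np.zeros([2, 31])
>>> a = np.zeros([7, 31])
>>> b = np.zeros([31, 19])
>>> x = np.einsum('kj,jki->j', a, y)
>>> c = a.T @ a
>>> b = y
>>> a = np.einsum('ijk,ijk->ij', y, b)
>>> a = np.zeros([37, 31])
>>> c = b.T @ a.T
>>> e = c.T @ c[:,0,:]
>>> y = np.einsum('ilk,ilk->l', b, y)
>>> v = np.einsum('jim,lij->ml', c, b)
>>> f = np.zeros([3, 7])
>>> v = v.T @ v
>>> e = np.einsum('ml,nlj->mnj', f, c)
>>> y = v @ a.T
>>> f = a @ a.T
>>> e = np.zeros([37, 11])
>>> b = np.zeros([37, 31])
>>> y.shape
(31, 37)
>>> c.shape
(11, 7, 37)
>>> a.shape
(37, 31)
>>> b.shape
(37, 31)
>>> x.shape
(31,)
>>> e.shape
(37, 11)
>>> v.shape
(31, 31)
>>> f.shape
(37, 37)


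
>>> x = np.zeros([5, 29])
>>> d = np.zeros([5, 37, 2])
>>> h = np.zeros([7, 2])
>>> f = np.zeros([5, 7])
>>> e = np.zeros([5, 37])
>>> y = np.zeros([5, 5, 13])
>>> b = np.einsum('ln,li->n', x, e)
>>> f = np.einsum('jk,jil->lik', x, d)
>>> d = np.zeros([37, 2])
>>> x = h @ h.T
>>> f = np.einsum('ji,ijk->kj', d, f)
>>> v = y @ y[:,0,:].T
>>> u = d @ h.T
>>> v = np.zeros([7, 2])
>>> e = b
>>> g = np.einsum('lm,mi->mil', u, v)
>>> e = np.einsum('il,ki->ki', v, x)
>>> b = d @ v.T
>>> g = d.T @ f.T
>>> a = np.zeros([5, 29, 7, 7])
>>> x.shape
(7, 7)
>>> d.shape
(37, 2)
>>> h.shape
(7, 2)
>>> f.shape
(29, 37)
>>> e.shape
(7, 7)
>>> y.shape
(5, 5, 13)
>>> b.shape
(37, 7)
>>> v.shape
(7, 2)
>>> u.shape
(37, 7)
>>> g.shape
(2, 29)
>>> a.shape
(5, 29, 7, 7)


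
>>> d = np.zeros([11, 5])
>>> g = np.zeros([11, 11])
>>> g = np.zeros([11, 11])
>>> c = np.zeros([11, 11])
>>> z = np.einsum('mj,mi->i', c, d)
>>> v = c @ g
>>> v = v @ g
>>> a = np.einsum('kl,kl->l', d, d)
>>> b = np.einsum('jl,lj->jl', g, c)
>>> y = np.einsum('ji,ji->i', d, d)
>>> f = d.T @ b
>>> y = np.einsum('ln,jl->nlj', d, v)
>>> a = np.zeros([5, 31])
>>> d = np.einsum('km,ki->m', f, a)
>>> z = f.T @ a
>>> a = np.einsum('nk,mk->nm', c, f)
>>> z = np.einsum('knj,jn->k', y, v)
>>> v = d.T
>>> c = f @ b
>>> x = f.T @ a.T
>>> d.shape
(11,)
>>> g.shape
(11, 11)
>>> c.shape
(5, 11)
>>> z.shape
(5,)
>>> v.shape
(11,)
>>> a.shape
(11, 5)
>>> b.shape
(11, 11)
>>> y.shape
(5, 11, 11)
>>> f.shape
(5, 11)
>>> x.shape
(11, 11)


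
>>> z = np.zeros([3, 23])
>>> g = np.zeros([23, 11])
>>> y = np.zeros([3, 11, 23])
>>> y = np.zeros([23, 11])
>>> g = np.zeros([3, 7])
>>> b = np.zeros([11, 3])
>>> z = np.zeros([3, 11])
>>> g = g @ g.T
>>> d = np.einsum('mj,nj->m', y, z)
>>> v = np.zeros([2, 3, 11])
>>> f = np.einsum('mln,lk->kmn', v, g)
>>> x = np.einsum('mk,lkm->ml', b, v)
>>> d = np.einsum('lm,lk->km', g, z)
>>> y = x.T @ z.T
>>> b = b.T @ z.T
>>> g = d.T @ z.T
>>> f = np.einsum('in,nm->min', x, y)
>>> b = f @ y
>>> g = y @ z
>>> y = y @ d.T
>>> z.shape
(3, 11)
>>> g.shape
(2, 11)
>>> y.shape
(2, 11)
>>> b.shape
(3, 11, 3)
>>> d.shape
(11, 3)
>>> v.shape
(2, 3, 11)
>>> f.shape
(3, 11, 2)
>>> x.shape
(11, 2)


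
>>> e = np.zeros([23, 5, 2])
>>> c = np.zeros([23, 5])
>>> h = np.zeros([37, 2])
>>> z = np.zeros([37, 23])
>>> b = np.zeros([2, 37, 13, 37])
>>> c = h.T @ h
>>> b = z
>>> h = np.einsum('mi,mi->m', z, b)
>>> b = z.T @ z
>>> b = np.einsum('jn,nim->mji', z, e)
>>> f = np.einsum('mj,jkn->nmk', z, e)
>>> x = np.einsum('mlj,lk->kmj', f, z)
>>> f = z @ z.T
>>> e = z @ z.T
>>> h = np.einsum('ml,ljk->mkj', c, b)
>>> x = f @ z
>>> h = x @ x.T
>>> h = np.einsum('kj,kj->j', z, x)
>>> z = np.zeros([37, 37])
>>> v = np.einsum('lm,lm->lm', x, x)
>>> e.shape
(37, 37)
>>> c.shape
(2, 2)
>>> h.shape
(23,)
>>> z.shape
(37, 37)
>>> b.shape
(2, 37, 5)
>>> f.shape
(37, 37)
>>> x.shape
(37, 23)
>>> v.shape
(37, 23)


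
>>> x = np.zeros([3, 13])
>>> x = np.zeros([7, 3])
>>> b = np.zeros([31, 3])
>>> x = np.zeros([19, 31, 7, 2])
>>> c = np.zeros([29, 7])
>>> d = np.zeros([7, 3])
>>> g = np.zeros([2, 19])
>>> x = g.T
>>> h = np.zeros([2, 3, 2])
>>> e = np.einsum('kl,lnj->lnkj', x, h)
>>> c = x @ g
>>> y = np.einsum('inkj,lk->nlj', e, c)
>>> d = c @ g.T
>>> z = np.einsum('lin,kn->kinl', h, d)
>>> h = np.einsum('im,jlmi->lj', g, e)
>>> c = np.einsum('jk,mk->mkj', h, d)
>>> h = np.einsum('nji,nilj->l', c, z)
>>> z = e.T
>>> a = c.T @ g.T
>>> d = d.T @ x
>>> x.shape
(19, 2)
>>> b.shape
(31, 3)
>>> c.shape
(19, 2, 3)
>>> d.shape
(2, 2)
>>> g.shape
(2, 19)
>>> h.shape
(2,)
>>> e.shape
(2, 3, 19, 2)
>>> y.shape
(3, 19, 2)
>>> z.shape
(2, 19, 3, 2)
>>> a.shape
(3, 2, 2)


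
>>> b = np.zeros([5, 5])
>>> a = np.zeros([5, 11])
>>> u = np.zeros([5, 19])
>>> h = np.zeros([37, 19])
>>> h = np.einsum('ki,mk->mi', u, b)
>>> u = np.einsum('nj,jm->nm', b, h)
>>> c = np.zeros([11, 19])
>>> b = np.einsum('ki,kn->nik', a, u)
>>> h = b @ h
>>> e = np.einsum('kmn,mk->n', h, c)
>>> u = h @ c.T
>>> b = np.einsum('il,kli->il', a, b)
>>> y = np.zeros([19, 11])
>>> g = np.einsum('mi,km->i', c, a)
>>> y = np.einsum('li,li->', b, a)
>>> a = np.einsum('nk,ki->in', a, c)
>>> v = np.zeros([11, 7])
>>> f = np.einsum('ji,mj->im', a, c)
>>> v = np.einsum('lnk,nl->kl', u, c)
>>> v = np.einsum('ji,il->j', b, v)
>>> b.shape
(5, 11)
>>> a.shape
(19, 5)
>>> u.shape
(19, 11, 11)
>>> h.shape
(19, 11, 19)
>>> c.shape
(11, 19)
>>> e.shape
(19,)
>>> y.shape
()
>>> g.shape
(19,)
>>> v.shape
(5,)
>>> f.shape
(5, 11)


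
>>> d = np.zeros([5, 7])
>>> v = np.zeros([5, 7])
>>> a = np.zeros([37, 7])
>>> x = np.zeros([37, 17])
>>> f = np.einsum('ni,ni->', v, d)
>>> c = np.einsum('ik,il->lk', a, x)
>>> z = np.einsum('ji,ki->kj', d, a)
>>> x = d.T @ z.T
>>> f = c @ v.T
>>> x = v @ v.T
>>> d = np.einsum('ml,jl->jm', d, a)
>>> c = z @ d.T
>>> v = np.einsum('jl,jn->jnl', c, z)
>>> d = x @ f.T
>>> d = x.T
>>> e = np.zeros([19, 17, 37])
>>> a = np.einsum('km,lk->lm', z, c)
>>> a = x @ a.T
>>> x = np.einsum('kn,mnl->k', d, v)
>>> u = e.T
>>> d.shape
(5, 5)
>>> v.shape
(37, 5, 37)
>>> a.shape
(5, 37)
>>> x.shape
(5,)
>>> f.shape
(17, 5)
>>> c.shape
(37, 37)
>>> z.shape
(37, 5)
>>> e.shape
(19, 17, 37)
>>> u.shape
(37, 17, 19)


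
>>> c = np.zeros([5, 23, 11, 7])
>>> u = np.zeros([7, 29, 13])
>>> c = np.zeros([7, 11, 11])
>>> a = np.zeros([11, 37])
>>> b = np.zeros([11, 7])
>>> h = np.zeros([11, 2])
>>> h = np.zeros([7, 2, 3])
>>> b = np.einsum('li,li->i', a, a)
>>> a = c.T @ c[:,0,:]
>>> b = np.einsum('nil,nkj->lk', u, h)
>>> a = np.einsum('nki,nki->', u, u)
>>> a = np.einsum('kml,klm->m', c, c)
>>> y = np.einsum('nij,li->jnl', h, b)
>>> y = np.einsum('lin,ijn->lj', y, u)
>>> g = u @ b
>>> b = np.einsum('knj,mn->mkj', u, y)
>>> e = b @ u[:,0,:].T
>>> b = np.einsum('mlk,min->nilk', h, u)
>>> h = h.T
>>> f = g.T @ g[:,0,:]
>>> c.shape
(7, 11, 11)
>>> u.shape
(7, 29, 13)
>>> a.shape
(11,)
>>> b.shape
(13, 29, 2, 3)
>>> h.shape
(3, 2, 7)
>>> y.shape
(3, 29)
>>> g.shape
(7, 29, 2)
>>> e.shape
(3, 7, 7)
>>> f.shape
(2, 29, 2)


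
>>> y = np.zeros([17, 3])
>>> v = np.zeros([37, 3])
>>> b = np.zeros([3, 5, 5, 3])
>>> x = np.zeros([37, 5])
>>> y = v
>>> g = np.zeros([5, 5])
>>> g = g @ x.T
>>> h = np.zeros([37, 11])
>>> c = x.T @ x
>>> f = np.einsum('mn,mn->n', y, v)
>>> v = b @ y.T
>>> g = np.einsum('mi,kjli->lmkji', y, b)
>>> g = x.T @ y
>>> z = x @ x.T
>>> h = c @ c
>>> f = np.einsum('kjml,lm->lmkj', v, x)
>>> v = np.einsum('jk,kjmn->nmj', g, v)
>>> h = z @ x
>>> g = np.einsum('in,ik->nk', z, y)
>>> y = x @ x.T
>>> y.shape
(37, 37)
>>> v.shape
(37, 5, 5)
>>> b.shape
(3, 5, 5, 3)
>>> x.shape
(37, 5)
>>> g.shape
(37, 3)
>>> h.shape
(37, 5)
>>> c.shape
(5, 5)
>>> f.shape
(37, 5, 3, 5)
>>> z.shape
(37, 37)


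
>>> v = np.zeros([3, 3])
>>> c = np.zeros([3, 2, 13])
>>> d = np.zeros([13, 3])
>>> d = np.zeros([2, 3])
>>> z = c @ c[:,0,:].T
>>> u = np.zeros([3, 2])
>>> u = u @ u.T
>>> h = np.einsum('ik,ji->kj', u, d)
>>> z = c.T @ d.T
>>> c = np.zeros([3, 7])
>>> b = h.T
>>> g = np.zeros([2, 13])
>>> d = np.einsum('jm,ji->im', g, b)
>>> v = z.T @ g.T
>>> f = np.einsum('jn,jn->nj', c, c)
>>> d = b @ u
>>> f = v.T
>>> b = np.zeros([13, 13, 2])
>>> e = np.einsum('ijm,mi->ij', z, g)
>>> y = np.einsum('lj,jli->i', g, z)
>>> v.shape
(2, 2, 2)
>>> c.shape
(3, 7)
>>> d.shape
(2, 3)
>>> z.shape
(13, 2, 2)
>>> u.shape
(3, 3)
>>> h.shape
(3, 2)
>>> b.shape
(13, 13, 2)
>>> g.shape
(2, 13)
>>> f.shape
(2, 2, 2)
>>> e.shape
(13, 2)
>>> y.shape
(2,)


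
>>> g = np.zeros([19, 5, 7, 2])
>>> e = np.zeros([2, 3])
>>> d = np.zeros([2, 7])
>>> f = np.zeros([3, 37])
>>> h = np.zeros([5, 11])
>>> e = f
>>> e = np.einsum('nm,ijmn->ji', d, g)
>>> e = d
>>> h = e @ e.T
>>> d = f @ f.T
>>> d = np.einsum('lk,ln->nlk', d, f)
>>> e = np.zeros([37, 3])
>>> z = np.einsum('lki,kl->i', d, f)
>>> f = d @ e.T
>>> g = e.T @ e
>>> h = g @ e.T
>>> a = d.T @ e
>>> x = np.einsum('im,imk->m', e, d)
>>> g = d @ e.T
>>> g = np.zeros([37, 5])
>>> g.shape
(37, 5)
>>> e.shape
(37, 3)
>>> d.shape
(37, 3, 3)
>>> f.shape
(37, 3, 37)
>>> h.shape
(3, 37)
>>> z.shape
(3,)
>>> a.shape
(3, 3, 3)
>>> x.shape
(3,)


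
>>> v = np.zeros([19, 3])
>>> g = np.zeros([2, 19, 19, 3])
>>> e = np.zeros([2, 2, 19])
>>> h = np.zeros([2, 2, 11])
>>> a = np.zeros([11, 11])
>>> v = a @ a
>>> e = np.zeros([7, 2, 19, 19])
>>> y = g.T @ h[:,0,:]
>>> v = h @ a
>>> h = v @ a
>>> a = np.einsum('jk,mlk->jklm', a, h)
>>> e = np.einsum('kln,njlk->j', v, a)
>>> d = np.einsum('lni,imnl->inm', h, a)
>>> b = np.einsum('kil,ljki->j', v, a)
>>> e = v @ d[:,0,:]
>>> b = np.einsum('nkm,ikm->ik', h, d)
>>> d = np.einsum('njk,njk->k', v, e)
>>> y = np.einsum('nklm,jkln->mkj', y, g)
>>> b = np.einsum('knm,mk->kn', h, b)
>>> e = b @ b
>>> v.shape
(2, 2, 11)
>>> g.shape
(2, 19, 19, 3)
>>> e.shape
(2, 2)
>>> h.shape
(2, 2, 11)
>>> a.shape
(11, 11, 2, 2)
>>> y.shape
(11, 19, 2)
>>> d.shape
(11,)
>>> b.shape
(2, 2)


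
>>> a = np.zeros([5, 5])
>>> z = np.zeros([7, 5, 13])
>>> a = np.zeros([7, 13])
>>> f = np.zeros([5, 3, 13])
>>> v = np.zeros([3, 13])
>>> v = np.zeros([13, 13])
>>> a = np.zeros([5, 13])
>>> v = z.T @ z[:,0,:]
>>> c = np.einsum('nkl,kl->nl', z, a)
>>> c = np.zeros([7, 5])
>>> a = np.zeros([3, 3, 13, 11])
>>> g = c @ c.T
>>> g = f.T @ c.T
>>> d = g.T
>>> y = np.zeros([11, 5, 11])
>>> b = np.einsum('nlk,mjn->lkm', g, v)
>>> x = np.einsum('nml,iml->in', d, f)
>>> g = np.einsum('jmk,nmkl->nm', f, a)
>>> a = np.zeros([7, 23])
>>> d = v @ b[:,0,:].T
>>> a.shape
(7, 23)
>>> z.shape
(7, 5, 13)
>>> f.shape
(5, 3, 13)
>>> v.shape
(13, 5, 13)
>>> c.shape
(7, 5)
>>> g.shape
(3, 3)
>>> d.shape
(13, 5, 3)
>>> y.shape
(11, 5, 11)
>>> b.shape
(3, 7, 13)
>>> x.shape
(5, 7)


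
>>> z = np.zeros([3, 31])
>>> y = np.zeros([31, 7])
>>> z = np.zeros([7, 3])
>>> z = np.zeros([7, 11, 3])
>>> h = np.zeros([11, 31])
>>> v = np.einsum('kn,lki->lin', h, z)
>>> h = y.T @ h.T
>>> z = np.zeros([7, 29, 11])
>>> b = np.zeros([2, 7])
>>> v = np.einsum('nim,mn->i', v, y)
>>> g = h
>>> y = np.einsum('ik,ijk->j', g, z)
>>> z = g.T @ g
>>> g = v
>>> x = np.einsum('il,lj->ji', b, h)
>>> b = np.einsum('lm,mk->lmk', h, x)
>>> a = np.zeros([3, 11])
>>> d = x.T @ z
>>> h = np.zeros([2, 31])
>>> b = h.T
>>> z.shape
(11, 11)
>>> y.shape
(29,)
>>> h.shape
(2, 31)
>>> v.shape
(3,)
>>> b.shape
(31, 2)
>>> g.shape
(3,)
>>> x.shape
(11, 2)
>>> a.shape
(3, 11)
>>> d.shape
(2, 11)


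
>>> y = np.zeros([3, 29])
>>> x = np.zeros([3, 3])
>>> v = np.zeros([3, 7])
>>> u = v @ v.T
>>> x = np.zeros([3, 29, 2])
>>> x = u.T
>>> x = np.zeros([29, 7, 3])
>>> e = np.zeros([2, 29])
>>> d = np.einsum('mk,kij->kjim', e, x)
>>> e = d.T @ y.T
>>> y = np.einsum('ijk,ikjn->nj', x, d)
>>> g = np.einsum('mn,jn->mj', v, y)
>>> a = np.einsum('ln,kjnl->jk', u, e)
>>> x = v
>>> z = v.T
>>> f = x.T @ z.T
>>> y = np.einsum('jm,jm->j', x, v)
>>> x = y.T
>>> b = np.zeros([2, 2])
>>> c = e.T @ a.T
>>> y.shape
(3,)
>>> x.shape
(3,)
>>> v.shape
(3, 7)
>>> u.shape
(3, 3)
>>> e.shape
(2, 7, 3, 3)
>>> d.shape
(29, 3, 7, 2)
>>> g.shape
(3, 2)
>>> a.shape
(7, 2)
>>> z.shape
(7, 3)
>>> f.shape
(7, 7)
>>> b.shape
(2, 2)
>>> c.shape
(3, 3, 7, 7)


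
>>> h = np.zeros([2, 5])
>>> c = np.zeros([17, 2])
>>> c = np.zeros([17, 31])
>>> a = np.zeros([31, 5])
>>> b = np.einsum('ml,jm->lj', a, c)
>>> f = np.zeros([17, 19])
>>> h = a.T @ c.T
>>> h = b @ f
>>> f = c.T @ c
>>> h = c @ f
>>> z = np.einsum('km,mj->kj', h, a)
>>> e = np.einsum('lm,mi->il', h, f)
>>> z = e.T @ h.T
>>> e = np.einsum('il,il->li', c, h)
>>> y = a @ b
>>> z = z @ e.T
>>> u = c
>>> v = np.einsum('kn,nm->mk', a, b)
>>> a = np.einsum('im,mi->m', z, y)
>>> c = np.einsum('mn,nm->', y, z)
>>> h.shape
(17, 31)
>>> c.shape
()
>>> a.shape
(31,)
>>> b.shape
(5, 17)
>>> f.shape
(31, 31)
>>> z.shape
(17, 31)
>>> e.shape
(31, 17)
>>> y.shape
(31, 17)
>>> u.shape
(17, 31)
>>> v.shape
(17, 31)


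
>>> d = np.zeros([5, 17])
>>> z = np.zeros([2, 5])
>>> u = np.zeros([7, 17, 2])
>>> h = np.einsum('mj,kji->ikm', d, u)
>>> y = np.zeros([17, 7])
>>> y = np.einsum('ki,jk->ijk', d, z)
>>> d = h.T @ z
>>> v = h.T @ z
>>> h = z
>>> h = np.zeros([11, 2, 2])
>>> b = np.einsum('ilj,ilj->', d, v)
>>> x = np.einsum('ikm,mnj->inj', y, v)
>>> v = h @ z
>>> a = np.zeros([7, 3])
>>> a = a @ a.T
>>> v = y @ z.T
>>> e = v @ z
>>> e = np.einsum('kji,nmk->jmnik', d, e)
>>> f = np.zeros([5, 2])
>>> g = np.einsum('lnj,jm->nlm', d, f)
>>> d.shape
(5, 7, 5)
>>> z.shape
(2, 5)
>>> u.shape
(7, 17, 2)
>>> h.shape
(11, 2, 2)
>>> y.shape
(17, 2, 5)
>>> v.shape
(17, 2, 2)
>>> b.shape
()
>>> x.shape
(17, 7, 5)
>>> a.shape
(7, 7)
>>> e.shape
(7, 2, 17, 5, 5)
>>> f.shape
(5, 2)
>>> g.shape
(7, 5, 2)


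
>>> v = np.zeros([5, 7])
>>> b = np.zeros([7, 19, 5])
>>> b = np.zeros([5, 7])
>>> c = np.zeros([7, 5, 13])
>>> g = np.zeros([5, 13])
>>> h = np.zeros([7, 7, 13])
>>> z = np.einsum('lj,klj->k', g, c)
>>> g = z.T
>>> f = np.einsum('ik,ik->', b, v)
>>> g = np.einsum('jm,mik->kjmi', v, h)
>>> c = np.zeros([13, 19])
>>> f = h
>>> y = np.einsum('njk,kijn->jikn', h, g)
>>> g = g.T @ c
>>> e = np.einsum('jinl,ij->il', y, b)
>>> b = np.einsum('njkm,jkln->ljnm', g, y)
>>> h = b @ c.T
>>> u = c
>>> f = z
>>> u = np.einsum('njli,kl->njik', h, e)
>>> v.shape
(5, 7)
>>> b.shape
(13, 7, 7, 19)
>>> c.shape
(13, 19)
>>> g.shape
(7, 7, 5, 19)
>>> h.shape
(13, 7, 7, 13)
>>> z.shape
(7,)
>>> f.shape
(7,)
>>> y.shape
(7, 5, 13, 7)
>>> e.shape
(5, 7)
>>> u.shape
(13, 7, 13, 5)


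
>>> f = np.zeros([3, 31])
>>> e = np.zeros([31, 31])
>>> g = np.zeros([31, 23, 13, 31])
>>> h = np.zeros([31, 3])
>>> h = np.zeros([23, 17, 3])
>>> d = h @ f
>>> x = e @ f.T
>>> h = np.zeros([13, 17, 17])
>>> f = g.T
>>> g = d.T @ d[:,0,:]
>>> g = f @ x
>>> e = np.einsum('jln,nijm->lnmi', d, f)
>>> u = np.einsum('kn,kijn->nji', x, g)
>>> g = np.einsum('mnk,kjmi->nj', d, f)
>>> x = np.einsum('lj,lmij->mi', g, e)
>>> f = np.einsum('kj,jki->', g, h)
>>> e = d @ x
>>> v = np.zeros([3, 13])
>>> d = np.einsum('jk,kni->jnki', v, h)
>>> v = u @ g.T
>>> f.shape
()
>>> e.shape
(23, 17, 31)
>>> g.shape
(17, 13)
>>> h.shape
(13, 17, 17)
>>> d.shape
(3, 17, 13, 17)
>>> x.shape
(31, 31)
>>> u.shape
(3, 23, 13)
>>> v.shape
(3, 23, 17)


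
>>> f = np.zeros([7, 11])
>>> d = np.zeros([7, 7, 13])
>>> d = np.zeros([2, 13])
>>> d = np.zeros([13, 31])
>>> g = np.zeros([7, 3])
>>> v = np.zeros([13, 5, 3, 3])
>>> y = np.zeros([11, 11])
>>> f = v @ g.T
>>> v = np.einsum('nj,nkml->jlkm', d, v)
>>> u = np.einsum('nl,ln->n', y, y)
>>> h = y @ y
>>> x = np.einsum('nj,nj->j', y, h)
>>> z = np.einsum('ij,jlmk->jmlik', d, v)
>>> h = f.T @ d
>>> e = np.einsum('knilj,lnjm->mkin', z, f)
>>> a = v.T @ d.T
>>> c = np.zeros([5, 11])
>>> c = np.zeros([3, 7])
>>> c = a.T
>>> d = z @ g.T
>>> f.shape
(13, 5, 3, 7)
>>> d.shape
(31, 5, 3, 13, 7)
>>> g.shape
(7, 3)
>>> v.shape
(31, 3, 5, 3)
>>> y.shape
(11, 11)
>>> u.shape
(11,)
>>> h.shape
(7, 3, 5, 31)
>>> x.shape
(11,)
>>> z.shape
(31, 5, 3, 13, 3)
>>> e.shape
(7, 31, 3, 5)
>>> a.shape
(3, 5, 3, 13)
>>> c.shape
(13, 3, 5, 3)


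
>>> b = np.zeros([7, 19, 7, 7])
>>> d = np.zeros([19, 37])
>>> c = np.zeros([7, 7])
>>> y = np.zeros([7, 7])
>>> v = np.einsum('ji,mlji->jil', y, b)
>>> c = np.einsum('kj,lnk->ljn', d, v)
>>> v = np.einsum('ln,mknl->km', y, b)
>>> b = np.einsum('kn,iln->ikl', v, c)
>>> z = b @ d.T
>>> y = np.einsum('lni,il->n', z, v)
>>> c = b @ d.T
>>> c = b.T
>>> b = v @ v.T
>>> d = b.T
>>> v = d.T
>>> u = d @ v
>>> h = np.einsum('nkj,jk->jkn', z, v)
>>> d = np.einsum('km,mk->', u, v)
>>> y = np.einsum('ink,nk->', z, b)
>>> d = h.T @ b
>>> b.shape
(19, 19)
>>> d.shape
(7, 19, 19)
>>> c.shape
(37, 19, 7)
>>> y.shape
()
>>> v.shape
(19, 19)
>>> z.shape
(7, 19, 19)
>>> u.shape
(19, 19)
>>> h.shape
(19, 19, 7)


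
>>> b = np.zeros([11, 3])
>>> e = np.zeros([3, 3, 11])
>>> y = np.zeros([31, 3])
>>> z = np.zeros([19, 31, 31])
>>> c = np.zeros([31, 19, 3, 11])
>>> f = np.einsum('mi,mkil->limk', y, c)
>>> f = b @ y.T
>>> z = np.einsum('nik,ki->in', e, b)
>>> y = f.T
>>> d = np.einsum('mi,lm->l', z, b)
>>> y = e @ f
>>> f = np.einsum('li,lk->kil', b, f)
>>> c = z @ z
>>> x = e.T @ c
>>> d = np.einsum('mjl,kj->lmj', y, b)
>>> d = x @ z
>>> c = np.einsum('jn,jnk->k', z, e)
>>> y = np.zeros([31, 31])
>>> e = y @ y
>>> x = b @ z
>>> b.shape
(11, 3)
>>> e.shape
(31, 31)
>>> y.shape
(31, 31)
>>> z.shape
(3, 3)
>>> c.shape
(11,)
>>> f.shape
(31, 3, 11)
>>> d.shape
(11, 3, 3)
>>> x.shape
(11, 3)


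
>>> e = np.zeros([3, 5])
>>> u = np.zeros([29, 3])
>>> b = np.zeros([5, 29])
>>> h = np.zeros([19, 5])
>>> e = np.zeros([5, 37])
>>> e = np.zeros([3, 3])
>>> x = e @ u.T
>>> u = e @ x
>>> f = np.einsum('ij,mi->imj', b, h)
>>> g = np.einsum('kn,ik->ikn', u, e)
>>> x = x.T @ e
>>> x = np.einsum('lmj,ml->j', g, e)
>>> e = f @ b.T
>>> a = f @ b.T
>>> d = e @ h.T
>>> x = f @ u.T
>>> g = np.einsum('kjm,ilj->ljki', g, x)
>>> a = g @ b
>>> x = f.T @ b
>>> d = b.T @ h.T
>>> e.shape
(5, 19, 5)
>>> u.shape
(3, 29)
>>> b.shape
(5, 29)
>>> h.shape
(19, 5)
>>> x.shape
(29, 19, 29)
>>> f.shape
(5, 19, 29)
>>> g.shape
(19, 3, 3, 5)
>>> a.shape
(19, 3, 3, 29)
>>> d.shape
(29, 19)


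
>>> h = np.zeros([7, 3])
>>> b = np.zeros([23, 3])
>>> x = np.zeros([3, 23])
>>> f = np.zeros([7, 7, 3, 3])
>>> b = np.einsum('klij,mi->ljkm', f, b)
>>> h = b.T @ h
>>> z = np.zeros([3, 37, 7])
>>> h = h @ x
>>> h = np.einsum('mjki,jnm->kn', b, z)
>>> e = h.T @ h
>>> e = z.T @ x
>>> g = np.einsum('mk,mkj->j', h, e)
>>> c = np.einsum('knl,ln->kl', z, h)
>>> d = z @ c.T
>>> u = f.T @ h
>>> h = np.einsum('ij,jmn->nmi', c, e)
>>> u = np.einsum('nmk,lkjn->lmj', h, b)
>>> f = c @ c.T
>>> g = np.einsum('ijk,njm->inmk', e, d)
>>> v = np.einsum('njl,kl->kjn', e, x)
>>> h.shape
(23, 37, 3)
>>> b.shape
(7, 3, 7, 23)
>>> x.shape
(3, 23)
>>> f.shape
(3, 3)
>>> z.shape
(3, 37, 7)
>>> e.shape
(7, 37, 23)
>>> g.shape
(7, 3, 3, 23)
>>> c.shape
(3, 7)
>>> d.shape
(3, 37, 3)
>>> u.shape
(7, 37, 7)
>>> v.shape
(3, 37, 7)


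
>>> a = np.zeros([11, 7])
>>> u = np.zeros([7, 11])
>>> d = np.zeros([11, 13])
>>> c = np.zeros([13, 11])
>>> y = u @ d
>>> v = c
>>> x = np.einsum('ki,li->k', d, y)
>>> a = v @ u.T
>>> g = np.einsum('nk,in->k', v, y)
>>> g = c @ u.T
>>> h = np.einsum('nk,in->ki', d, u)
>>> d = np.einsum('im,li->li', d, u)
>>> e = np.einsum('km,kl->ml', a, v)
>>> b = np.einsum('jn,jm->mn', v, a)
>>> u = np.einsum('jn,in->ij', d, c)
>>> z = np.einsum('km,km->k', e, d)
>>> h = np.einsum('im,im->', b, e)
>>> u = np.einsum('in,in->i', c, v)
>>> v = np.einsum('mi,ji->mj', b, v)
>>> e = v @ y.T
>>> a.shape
(13, 7)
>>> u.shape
(13,)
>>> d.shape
(7, 11)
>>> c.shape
(13, 11)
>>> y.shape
(7, 13)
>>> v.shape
(7, 13)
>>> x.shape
(11,)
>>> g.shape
(13, 7)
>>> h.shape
()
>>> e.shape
(7, 7)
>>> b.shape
(7, 11)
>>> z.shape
(7,)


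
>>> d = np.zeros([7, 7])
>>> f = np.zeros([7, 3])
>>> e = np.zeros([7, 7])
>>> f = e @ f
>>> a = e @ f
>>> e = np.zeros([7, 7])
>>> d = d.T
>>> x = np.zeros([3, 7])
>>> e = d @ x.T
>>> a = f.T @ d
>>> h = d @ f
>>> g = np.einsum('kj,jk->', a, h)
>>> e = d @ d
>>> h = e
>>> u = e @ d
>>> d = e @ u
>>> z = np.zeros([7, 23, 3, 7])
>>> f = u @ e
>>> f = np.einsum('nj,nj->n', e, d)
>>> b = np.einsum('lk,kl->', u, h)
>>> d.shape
(7, 7)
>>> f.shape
(7,)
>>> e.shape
(7, 7)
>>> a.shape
(3, 7)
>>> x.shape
(3, 7)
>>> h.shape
(7, 7)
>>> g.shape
()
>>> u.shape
(7, 7)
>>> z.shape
(7, 23, 3, 7)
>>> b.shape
()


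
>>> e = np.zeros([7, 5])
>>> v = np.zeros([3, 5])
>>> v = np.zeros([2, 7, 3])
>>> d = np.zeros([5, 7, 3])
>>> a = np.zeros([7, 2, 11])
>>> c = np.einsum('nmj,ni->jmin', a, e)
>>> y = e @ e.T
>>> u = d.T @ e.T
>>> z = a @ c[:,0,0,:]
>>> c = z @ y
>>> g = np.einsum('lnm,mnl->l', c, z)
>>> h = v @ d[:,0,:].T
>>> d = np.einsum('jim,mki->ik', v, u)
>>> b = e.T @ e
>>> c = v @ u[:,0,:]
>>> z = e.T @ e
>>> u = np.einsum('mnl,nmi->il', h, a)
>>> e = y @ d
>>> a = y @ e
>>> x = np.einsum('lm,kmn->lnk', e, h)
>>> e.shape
(7, 7)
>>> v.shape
(2, 7, 3)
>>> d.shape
(7, 7)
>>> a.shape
(7, 7)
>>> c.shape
(2, 7, 7)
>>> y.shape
(7, 7)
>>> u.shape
(11, 5)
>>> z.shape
(5, 5)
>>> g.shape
(7,)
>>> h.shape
(2, 7, 5)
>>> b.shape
(5, 5)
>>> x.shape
(7, 5, 2)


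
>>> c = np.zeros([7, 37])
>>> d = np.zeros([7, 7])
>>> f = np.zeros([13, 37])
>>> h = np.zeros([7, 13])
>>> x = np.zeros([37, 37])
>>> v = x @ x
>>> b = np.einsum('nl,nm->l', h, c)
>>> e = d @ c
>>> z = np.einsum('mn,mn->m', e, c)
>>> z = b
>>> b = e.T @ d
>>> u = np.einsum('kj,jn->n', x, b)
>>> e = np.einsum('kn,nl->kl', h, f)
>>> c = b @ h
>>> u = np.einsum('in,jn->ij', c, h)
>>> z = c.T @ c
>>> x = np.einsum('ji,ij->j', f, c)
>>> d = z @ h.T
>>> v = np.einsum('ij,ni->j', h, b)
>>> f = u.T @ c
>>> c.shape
(37, 13)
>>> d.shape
(13, 7)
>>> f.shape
(7, 13)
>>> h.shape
(7, 13)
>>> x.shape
(13,)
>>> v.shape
(13,)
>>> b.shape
(37, 7)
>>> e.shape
(7, 37)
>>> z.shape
(13, 13)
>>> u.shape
(37, 7)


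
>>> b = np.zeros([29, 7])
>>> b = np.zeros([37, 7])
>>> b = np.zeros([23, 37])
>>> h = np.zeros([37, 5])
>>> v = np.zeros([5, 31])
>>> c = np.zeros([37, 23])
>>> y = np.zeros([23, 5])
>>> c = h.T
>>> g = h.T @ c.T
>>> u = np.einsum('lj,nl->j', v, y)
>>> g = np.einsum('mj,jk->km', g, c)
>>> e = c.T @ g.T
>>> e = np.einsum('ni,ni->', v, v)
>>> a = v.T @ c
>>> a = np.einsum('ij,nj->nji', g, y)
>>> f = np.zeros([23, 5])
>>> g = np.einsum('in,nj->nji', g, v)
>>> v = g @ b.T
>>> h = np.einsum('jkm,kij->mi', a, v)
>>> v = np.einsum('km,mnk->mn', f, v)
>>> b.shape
(23, 37)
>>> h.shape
(37, 31)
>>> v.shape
(5, 31)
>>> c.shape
(5, 37)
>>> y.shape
(23, 5)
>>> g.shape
(5, 31, 37)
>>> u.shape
(31,)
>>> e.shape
()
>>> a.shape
(23, 5, 37)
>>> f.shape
(23, 5)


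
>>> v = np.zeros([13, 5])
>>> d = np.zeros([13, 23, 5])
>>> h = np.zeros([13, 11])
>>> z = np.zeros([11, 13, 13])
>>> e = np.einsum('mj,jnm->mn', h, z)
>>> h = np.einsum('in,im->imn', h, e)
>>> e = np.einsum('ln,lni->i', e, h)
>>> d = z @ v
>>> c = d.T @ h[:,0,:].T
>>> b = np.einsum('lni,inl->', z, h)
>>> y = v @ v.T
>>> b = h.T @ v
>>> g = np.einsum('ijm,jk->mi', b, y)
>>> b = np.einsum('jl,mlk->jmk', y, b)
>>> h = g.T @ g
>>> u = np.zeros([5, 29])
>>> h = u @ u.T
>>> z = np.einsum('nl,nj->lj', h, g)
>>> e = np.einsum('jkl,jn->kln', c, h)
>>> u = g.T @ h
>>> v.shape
(13, 5)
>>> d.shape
(11, 13, 5)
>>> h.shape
(5, 5)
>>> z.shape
(5, 11)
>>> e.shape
(13, 13, 5)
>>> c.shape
(5, 13, 13)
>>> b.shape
(13, 11, 5)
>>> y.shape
(13, 13)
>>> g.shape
(5, 11)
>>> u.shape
(11, 5)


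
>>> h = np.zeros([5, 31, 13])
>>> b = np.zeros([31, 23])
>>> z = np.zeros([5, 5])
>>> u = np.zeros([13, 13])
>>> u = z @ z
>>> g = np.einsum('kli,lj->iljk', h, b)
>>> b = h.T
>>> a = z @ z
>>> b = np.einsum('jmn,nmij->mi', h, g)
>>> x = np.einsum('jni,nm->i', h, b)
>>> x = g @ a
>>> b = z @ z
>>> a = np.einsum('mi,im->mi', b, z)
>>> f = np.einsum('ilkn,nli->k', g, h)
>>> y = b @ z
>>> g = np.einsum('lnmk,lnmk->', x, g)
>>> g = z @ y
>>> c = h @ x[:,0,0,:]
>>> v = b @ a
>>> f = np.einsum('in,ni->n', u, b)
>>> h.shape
(5, 31, 13)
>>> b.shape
(5, 5)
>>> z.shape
(5, 5)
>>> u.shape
(5, 5)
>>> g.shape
(5, 5)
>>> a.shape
(5, 5)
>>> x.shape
(13, 31, 23, 5)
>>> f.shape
(5,)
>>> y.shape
(5, 5)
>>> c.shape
(5, 31, 5)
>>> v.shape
(5, 5)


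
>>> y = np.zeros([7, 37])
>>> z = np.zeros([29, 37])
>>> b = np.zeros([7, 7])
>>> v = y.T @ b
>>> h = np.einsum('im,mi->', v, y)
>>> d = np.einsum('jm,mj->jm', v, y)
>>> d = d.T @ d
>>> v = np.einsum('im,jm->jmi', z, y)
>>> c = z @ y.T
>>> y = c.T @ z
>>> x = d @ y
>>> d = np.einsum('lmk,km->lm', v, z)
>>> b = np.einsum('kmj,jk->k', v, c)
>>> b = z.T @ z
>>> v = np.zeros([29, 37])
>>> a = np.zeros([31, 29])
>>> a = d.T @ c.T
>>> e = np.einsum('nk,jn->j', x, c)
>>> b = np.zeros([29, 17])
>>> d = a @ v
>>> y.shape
(7, 37)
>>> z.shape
(29, 37)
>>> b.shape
(29, 17)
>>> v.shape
(29, 37)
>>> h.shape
()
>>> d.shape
(37, 37)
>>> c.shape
(29, 7)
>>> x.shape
(7, 37)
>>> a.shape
(37, 29)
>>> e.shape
(29,)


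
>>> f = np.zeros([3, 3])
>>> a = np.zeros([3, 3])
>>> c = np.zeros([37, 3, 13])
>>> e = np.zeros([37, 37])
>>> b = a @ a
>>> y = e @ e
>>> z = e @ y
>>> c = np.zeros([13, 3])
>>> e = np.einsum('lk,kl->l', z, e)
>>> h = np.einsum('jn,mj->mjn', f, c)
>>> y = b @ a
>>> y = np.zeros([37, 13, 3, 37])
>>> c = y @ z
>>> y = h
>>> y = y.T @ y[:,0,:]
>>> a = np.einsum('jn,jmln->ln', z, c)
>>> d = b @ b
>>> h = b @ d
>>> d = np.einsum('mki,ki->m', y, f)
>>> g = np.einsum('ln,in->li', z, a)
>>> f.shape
(3, 3)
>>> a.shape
(3, 37)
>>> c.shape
(37, 13, 3, 37)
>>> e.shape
(37,)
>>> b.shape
(3, 3)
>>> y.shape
(3, 3, 3)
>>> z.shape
(37, 37)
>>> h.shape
(3, 3)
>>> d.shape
(3,)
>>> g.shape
(37, 3)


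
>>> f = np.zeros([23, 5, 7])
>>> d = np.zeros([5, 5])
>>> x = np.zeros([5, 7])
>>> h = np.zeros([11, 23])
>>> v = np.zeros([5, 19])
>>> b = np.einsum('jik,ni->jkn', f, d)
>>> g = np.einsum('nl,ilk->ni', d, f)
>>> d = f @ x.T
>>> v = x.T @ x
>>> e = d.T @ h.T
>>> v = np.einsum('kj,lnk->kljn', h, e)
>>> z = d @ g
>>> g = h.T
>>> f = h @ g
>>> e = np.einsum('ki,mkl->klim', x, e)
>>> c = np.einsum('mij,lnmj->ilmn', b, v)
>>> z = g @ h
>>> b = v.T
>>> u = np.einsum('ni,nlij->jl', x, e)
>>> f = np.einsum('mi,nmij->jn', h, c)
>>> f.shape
(5, 7)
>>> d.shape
(23, 5, 5)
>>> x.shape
(5, 7)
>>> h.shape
(11, 23)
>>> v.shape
(11, 5, 23, 5)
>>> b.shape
(5, 23, 5, 11)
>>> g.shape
(23, 11)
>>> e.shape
(5, 11, 7, 5)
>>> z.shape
(23, 23)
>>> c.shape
(7, 11, 23, 5)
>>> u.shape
(5, 11)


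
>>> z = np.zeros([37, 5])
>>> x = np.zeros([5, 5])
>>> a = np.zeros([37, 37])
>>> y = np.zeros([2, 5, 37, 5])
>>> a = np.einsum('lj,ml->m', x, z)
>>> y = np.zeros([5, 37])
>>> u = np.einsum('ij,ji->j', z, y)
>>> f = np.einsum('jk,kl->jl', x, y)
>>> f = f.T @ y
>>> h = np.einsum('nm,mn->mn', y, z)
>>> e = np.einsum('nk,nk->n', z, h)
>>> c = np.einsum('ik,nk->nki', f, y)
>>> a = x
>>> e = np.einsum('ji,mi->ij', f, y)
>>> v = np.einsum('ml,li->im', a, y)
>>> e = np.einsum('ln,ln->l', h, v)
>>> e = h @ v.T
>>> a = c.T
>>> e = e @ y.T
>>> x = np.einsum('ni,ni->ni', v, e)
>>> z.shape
(37, 5)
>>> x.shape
(37, 5)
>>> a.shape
(37, 37, 5)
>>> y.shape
(5, 37)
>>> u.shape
(5,)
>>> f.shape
(37, 37)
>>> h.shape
(37, 5)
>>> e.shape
(37, 5)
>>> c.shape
(5, 37, 37)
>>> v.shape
(37, 5)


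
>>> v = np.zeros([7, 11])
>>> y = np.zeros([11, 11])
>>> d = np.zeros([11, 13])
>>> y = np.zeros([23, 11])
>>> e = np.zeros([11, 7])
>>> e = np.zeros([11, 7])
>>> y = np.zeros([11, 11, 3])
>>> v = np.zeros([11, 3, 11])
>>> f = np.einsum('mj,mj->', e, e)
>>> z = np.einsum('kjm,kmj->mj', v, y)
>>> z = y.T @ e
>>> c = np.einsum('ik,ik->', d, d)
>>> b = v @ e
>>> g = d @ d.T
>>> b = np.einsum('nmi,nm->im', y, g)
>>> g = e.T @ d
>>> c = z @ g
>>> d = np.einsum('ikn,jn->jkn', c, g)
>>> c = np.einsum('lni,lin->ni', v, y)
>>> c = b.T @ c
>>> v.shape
(11, 3, 11)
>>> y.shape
(11, 11, 3)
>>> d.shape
(7, 11, 13)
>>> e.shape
(11, 7)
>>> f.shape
()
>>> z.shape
(3, 11, 7)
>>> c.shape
(11, 11)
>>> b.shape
(3, 11)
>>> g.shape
(7, 13)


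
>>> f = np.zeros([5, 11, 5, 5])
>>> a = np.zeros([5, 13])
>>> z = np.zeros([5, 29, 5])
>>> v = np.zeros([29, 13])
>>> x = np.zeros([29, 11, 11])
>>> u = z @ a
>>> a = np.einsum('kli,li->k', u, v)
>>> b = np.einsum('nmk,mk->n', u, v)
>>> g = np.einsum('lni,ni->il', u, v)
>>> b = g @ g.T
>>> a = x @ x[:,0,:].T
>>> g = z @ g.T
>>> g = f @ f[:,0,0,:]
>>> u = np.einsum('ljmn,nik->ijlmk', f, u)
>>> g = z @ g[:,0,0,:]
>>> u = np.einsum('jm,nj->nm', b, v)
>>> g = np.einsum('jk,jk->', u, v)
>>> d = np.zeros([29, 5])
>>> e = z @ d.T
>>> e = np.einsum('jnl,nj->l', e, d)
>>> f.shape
(5, 11, 5, 5)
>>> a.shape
(29, 11, 29)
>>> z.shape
(5, 29, 5)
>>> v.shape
(29, 13)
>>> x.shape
(29, 11, 11)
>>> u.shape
(29, 13)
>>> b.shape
(13, 13)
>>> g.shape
()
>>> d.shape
(29, 5)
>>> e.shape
(29,)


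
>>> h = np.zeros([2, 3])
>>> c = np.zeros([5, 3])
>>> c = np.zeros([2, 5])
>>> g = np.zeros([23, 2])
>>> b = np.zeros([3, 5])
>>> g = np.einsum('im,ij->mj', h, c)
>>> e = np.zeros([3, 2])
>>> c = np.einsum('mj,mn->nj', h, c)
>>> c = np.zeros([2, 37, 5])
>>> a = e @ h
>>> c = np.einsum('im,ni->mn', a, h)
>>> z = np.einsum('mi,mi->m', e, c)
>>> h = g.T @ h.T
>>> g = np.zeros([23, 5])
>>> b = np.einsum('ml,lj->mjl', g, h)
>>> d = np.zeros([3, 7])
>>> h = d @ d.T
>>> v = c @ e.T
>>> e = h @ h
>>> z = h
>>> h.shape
(3, 3)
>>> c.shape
(3, 2)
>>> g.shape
(23, 5)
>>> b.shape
(23, 2, 5)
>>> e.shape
(3, 3)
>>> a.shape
(3, 3)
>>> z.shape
(3, 3)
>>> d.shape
(3, 7)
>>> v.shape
(3, 3)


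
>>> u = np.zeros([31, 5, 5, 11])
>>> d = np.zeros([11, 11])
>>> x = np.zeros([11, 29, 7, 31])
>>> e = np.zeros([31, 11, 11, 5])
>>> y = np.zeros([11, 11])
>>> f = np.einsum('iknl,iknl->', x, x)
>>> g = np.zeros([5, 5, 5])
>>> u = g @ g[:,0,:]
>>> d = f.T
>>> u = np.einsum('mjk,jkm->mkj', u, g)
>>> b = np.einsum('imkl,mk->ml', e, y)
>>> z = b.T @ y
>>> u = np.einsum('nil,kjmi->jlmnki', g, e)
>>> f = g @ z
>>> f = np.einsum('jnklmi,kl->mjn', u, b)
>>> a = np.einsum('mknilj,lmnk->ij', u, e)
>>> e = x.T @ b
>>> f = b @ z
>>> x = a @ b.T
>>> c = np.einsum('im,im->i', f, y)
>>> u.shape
(11, 5, 11, 5, 31, 5)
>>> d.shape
()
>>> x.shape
(5, 11)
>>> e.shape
(31, 7, 29, 5)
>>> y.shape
(11, 11)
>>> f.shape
(11, 11)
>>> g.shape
(5, 5, 5)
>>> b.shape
(11, 5)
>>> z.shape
(5, 11)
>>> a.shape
(5, 5)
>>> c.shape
(11,)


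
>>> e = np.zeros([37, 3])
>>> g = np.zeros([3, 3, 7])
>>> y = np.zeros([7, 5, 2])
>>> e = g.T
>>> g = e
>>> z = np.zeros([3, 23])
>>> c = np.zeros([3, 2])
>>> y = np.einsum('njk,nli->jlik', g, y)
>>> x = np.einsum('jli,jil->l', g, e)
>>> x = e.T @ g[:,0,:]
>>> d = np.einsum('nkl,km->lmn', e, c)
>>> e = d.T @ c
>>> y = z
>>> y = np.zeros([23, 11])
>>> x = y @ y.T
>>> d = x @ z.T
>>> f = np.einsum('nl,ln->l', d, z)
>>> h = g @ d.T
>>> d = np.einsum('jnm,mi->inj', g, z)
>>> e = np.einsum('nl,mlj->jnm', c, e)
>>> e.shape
(2, 3, 7)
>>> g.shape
(7, 3, 3)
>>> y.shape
(23, 11)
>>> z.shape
(3, 23)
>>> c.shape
(3, 2)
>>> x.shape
(23, 23)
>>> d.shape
(23, 3, 7)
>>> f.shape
(3,)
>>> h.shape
(7, 3, 23)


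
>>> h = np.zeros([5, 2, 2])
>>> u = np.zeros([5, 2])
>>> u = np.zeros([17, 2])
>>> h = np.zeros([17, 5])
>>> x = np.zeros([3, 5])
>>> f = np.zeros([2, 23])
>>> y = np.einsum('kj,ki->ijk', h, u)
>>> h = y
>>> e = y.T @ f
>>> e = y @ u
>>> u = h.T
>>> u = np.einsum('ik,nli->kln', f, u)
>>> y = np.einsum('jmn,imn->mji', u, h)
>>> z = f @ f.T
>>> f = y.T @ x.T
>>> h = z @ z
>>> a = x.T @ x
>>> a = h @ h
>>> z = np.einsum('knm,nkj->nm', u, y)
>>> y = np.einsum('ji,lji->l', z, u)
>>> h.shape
(2, 2)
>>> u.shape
(23, 5, 17)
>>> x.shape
(3, 5)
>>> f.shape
(2, 23, 3)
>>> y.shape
(23,)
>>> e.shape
(2, 5, 2)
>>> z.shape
(5, 17)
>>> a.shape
(2, 2)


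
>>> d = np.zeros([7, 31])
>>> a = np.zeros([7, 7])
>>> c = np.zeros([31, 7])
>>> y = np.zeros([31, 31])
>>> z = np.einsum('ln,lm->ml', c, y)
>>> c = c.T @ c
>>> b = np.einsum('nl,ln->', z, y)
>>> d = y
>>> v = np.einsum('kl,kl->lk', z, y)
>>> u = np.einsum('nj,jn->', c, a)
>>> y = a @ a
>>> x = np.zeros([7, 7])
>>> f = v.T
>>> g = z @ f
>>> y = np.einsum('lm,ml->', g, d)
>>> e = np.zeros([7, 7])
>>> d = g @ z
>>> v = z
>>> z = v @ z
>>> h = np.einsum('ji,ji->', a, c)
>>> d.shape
(31, 31)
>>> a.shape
(7, 7)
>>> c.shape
(7, 7)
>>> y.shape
()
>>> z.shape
(31, 31)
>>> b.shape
()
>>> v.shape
(31, 31)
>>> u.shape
()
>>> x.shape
(7, 7)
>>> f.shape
(31, 31)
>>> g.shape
(31, 31)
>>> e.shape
(7, 7)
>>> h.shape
()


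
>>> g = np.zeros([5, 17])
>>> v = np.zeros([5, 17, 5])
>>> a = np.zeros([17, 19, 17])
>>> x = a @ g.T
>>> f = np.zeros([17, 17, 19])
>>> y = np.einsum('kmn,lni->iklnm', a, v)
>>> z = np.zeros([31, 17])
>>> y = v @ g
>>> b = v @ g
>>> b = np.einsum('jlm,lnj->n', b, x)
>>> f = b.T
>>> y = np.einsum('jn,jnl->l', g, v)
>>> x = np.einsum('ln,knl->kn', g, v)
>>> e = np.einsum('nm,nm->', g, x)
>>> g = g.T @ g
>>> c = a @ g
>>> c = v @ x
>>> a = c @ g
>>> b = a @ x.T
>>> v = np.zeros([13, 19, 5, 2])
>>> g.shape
(17, 17)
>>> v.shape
(13, 19, 5, 2)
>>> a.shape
(5, 17, 17)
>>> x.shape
(5, 17)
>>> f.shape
(19,)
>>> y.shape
(5,)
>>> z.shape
(31, 17)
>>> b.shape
(5, 17, 5)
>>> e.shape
()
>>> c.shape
(5, 17, 17)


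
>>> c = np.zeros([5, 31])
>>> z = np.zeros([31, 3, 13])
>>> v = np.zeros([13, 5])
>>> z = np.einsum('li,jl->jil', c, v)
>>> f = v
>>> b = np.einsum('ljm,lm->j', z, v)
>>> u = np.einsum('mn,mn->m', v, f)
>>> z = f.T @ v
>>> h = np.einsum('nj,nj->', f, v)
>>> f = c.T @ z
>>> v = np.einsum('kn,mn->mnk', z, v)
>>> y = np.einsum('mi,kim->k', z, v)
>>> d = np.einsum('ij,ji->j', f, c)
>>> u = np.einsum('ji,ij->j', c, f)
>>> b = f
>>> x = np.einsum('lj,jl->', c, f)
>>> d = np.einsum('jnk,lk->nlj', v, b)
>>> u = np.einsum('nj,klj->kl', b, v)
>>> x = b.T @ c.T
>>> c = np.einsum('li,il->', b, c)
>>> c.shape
()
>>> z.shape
(5, 5)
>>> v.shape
(13, 5, 5)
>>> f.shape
(31, 5)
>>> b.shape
(31, 5)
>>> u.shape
(13, 5)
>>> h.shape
()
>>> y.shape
(13,)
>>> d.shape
(5, 31, 13)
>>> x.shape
(5, 5)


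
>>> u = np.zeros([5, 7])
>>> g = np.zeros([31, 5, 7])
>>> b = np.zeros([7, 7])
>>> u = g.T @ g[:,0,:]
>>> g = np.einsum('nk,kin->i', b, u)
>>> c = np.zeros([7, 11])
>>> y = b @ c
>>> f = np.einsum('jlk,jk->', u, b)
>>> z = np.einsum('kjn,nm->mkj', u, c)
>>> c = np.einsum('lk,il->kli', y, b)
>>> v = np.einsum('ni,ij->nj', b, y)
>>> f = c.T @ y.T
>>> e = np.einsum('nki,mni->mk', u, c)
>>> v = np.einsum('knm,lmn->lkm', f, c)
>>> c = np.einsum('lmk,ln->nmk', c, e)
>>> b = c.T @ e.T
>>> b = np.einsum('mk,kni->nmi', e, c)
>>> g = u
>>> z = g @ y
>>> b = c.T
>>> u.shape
(7, 5, 7)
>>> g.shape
(7, 5, 7)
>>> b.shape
(7, 7, 5)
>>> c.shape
(5, 7, 7)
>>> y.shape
(7, 11)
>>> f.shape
(7, 7, 7)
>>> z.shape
(7, 5, 11)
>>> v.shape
(11, 7, 7)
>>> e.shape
(11, 5)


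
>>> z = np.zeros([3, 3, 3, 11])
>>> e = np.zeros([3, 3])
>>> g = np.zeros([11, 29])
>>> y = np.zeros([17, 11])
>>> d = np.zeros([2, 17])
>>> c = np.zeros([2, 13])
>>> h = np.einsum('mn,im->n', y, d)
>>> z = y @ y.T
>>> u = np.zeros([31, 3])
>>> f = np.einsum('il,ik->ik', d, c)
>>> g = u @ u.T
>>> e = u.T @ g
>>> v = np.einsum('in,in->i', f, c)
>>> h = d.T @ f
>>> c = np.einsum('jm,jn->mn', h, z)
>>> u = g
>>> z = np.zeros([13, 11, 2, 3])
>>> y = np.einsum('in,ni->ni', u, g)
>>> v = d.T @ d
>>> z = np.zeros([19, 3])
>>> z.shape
(19, 3)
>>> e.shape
(3, 31)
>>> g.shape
(31, 31)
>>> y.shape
(31, 31)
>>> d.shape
(2, 17)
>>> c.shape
(13, 17)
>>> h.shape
(17, 13)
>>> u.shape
(31, 31)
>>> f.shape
(2, 13)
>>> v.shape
(17, 17)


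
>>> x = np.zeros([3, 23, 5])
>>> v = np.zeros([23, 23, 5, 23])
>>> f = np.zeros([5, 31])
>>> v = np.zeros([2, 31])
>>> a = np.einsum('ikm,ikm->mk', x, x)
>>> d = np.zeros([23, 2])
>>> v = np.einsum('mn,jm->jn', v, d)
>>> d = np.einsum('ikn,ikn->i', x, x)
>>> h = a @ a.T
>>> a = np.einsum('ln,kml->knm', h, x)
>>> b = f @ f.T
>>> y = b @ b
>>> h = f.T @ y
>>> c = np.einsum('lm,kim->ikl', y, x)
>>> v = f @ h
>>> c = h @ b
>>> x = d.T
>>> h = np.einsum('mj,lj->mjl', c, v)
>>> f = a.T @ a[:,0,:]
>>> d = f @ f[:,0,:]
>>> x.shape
(3,)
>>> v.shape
(5, 5)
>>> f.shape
(23, 5, 23)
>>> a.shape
(3, 5, 23)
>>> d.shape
(23, 5, 23)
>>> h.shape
(31, 5, 5)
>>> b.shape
(5, 5)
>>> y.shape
(5, 5)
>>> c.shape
(31, 5)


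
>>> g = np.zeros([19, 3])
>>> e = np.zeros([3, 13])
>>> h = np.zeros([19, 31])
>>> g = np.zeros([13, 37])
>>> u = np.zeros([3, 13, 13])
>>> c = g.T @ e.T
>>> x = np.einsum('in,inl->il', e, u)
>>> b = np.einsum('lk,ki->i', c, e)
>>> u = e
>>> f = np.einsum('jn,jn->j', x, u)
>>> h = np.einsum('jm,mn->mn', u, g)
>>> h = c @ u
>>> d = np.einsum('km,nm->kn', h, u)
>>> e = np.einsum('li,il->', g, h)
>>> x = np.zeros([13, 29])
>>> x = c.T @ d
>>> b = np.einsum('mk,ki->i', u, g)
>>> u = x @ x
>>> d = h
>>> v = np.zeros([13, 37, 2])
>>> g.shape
(13, 37)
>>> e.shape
()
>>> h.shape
(37, 13)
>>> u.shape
(3, 3)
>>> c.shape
(37, 3)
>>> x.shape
(3, 3)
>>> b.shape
(37,)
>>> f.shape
(3,)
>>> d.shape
(37, 13)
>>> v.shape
(13, 37, 2)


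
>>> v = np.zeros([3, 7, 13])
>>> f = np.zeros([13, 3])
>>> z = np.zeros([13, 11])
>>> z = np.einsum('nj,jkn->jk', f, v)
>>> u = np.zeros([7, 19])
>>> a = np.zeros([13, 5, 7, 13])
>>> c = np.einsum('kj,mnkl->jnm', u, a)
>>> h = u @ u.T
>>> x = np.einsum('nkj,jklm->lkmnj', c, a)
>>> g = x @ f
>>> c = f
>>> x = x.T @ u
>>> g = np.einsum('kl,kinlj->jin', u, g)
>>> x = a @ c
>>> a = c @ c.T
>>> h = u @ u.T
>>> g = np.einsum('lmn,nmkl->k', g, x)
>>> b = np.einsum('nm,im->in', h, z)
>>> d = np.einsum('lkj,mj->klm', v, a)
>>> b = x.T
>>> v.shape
(3, 7, 13)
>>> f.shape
(13, 3)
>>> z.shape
(3, 7)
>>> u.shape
(7, 19)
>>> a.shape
(13, 13)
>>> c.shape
(13, 3)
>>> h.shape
(7, 7)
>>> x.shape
(13, 5, 7, 3)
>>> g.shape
(7,)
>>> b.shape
(3, 7, 5, 13)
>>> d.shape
(7, 3, 13)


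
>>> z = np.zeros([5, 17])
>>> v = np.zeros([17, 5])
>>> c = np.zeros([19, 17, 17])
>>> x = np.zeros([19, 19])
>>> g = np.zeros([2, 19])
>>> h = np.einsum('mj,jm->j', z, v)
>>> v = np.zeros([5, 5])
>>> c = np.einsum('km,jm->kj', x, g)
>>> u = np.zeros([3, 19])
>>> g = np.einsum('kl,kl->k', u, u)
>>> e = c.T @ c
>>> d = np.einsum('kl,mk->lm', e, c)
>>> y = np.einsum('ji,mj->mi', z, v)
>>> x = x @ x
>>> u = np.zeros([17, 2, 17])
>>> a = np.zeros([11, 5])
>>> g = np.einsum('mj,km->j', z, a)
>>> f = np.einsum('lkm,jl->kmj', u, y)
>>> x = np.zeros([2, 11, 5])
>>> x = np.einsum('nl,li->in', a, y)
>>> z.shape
(5, 17)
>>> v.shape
(5, 5)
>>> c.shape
(19, 2)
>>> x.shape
(17, 11)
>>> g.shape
(17,)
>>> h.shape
(17,)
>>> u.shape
(17, 2, 17)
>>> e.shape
(2, 2)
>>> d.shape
(2, 19)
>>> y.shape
(5, 17)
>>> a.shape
(11, 5)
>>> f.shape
(2, 17, 5)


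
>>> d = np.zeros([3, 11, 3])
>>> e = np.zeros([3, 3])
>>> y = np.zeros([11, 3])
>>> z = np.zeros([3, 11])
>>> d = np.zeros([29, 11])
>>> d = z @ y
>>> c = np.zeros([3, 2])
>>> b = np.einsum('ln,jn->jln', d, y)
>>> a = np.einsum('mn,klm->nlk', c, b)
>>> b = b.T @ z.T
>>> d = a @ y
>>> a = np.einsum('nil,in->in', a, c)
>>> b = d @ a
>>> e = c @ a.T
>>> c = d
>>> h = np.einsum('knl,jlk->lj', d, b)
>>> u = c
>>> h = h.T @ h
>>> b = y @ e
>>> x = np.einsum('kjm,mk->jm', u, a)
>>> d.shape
(2, 3, 3)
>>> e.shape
(3, 3)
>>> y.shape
(11, 3)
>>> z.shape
(3, 11)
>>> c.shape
(2, 3, 3)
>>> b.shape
(11, 3)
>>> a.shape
(3, 2)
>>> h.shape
(2, 2)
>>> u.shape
(2, 3, 3)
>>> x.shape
(3, 3)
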